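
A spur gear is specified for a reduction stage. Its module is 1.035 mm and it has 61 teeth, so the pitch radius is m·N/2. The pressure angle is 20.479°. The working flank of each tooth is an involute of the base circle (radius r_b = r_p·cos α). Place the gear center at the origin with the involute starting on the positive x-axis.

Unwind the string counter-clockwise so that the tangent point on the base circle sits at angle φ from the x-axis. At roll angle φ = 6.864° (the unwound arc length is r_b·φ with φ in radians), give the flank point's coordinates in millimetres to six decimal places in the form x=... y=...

pitch radius r_p = m·N/2 = 1.035·61/2 = 31.567500
base radius r_b = r_p·cos α = 31.567500·cos 20.479° = 29.572449
roll angle φ = 6.864° = 0.11979940 rad
x = r_b·(cos φ + φ·sin φ) = 29.572449·(0.99283263 + 0.11979940·0.11951305) = 29.783899
y = r_b·(sin φ − φ·cos φ) = 29.572449·(0.11951305 − 0.11979940·0.99283263) = 0.016924

x=29.783899 y=0.016924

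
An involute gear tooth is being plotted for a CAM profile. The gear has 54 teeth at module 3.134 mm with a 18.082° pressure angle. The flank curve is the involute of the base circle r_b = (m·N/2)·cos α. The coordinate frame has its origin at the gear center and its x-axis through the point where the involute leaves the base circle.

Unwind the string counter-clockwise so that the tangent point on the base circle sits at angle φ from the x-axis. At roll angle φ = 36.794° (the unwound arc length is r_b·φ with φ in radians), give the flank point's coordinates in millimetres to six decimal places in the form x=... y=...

x=95.353920 y=6.812269

pitch radius r_p = m·N/2 = 3.134·54/2 = 84.618000
base radius r_b = r_p·cos α = 84.618000·cos 18.082° = 80.438995
roll angle φ = 36.794° = 0.64217644 rad
x = r_b·(cos φ + φ·sin φ) = 80.438995·(0.80079410 + 0.64217644·0.59893974) = 95.353920
y = r_b·(sin φ − φ·cos φ) = 80.438995·(0.59893974 − 0.64217644·0.80079410) = 6.812269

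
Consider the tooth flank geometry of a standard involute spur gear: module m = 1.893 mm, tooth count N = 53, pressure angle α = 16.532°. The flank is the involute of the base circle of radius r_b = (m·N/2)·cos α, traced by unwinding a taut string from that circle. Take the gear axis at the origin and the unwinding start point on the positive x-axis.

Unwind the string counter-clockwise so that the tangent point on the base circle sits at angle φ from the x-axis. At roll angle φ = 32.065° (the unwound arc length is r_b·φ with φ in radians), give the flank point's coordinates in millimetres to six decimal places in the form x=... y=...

pitch radius r_p = m·N/2 = 1.893·53/2 = 50.164500
base radius r_b = r_p·cos α = 50.164500·cos 16.532° = 48.090748
roll angle φ = 32.065° = 0.55963982 rad
x = r_b·(cos φ + φ·sin φ) = 48.090748·(0.84744638 + 0.55963982·0.53088100) = 55.042195
y = r_b·(sin φ − φ·cos φ) = 48.090748·(0.53088100 − 0.55963982·0.84744638) = 2.722718

x=55.042195 y=2.722718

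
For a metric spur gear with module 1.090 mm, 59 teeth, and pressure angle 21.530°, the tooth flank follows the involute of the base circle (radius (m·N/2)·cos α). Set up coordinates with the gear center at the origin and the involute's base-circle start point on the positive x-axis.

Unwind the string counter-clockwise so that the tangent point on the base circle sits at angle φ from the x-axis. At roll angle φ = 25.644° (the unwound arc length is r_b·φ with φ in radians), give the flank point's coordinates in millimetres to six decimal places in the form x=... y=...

x=32.758966 y=0.876153

pitch radius r_p = m·N/2 = 1.090·59/2 = 32.155000
base radius r_b = r_p·cos α = 32.155000·cos 21.530° = 29.911402
roll angle φ = 25.644° = 0.44757223 rad
x = r_b·(cos φ + φ·sin φ) = 29.911402·(0.90150044 + 0.44757223·0.43277818) = 32.758966
y = r_b·(sin φ − φ·cos φ) = 29.911402·(0.43277818 − 0.44757223·0.90150044) = 0.876153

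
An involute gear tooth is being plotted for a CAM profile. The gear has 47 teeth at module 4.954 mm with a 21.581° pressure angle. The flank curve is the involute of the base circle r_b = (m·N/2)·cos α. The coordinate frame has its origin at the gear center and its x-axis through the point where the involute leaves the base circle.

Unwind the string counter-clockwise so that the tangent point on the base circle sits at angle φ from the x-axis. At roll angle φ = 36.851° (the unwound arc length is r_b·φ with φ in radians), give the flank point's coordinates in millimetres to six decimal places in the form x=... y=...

x=128.386334 y=9.209694

pitch radius r_p = m·N/2 = 4.954·47/2 = 116.419000
base radius r_b = r_p·cos α = 116.419000·cos 21.581° = 108.257855
roll angle φ = 36.851° = 0.64317128 rad
x = r_b·(cos φ + φ·sin φ) = 108.257855·(0.80019785 + 0.64317128·0.59973611) = 128.386334
y = r_b·(sin φ − φ·cos φ) = 108.257855·(0.59973611 − 0.64317128·0.80019785) = 9.209694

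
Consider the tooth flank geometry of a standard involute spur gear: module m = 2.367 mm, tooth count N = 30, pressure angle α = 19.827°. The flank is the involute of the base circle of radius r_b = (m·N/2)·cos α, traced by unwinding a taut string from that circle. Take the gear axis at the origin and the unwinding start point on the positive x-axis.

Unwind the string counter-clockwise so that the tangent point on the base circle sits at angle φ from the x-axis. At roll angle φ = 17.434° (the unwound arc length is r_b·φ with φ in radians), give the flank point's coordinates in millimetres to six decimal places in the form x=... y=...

pitch radius r_p = m·N/2 = 2.367·30/2 = 35.505000
base radius r_b = r_p·cos α = 35.505000·cos 19.827° = 33.400300
roll angle φ = 17.434° = 0.30428070 rad
x = r_b·(cos φ + φ·sin φ) = 33.400300·(0.95406271 + 0.30428070·0.29960700) = 34.910907
y = r_b·(sin φ − φ·cos φ) = 33.400300·(0.29960700 − 0.30428070·0.95406271) = 0.310761

x=34.910907 y=0.310761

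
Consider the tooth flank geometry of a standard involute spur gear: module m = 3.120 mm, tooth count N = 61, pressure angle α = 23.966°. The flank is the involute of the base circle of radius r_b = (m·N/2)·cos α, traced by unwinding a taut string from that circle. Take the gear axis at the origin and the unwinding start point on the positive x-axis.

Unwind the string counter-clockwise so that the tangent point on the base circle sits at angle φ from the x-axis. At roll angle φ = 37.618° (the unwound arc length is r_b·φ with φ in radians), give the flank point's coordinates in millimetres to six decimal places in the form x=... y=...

x=103.725999 y=7.855238

pitch radius r_p = m·N/2 = 3.120·61/2 = 95.160000
base radius r_b = r_p·cos α = 95.160000·cos 23.966° = 86.955938
roll angle φ = 37.618° = 0.65655796 rad
x = r_b·(cos φ + φ·sin φ) = 86.955938·(0.79209792 + 0.65655796·0.61039404) = 103.725999
y = r_b·(sin φ − φ·cos φ) = 86.955938·(0.61039404 − 0.65655796·0.79209792) = 7.855238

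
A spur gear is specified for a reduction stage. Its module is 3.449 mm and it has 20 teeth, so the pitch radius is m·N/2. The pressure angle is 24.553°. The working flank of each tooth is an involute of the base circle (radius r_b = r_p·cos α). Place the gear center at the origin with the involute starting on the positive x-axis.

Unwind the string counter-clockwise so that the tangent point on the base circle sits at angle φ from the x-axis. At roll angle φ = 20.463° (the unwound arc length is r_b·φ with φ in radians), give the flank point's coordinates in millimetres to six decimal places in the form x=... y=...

x=33.308735 y=0.470329

pitch radius r_p = m·N/2 = 3.449·20/2 = 34.490000
base radius r_b = r_p·cos α = 34.490000·cos 24.553° = 31.371320
roll angle φ = 20.463° = 0.35714672 rad
x = r_b·(cos φ + φ·sin φ) = 31.371320·(0.93689815 + 0.35714672·0.34960243) = 33.308735
y = r_b·(sin φ − φ·cos φ) = 31.371320·(0.34960243 − 0.35714672·0.93689815) = 0.470329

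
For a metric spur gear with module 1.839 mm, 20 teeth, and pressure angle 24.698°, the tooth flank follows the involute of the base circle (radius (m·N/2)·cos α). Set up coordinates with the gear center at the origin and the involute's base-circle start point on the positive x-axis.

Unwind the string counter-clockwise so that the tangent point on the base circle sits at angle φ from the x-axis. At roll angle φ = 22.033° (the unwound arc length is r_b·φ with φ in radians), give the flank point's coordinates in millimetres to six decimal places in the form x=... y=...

pitch radius r_p = m·N/2 = 1.839·20/2 = 18.390000
base radius r_b = r_p·cos α = 18.390000·cos 24.698° = 16.707734
roll angle φ = 22.033° = 0.38454839 rad
x = r_b·(cos φ + φ·sin φ) = 16.707734·(0.92696794 + 0.38454839·0.37514055) = 17.897786
y = r_b·(sin φ − φ·cos φ) = 16.707734·(0.37514055 − 0.38454839·0.92696794) = 0.312042

x=17.897786 y=0.312042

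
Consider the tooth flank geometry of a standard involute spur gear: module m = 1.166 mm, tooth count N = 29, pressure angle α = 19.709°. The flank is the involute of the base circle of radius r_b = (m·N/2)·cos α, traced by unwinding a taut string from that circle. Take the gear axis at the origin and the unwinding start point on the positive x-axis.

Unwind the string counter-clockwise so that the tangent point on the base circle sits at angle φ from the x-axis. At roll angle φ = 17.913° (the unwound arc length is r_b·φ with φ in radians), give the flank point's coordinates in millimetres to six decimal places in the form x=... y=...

x=16.675518 y=0.160551

pitch radius r_p = m·N/2 = 1.166·29/2 = 16.907000
base radius r_b = r_p·cos α = 16.907000·cos 19.709° = 15.916547
roll angle φ = 17.913° = 0.31264083 rad
x = r_b·(cos φ + φ·sin φ) = 15.916547·(0.95152464 + 0.31264083·0.30757252) = 16.675518
y = r_b·(sin φ − φ·cos φ) = 15.916547·(0.30757252 − 0.31264083·0.95152464) = 0.160551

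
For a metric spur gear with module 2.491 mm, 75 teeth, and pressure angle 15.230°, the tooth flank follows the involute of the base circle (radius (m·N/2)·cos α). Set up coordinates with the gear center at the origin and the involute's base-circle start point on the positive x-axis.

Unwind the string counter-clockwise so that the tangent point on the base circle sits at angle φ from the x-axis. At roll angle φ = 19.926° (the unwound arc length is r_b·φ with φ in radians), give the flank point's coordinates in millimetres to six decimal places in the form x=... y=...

pitch radius r_p = m·N/2 = 2.491·75/2 = 93.412500
base radius r_b = r_p·cos α = 93.412500·cos 15.230° = 90.131767
roll angle φ = 19.926° = 0.34777431 rad
x = r_b·(cos φ + φ·sin φ) = 90.131767·(0.94013357 + 0.34777431·0.34080620) = 95.418645
y = r_b·(sin φ − φ·cos φ) = 90.131767·(0.34080620 − 0.34777431·0.94013357) = 1.248497

x=95.418645 y=1.248497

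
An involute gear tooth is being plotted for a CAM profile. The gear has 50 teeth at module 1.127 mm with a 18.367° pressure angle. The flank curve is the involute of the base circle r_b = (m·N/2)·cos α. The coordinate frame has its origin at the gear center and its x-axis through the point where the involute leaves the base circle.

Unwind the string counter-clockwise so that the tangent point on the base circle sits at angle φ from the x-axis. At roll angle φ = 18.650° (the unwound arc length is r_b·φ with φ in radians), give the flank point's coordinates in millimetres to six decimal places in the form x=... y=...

x=28.118970 y=0.304155

pitch radius r_p = m·N/2 = 1.127·50/2 = 28.175000
base radius r_b = r_p·cos α = 28.175000·cos 18.367° = 26.739699
roll angle φ = 18.650° = 0.32550391 rad
x = r_b·(cos φ + φ·sin φ) = 26.739699·(0.94748970 + 0.32550391·0.31978627) = 28.118970
y = r_b·(sin φ − φ·cos φ) = 26.739699·(0.31978627 − 0.32550391·0.94748970) = 0.304155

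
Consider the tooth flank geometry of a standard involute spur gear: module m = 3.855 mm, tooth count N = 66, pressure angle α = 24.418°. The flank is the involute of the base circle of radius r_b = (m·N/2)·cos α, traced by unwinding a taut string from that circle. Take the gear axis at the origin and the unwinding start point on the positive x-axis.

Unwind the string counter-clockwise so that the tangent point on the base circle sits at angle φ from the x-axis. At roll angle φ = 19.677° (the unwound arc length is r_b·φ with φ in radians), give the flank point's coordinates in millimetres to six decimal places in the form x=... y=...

x=122.467038 y=1.545612

pitch radius r_p = m·N/2 = 3.855·66/2 = 127.215000
base radius r_b = r_p·cos α = 127.215000·cos 24.418° = 115.836106
roll angle φ = 19.677° = 0.34342844 rad
x = r_b·(cos φ + φ·sin φ) = 115.836106·(0.94160579 + 0.34342844·0.33671730) = 122.467038
y = r_b·(sin φ − φ·cos φ) = 115.836106·(0.33671730 − 0.34342844·0.94160579) = 1.545612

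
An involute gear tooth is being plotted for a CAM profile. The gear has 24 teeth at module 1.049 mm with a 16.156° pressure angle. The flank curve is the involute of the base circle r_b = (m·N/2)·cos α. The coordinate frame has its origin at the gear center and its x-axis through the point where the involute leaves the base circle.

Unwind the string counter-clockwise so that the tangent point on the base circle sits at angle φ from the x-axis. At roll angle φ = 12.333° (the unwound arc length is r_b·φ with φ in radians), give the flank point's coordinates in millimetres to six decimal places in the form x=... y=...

x=12.367738 y=0.040009

pitch radius r_p = m·N/2 = 1.049·24/2 = 12.588000
base radius r_b = r_p·cos α = 12.588000·cos 16.156° = 12.090870
roll angle φ = 12.333° = 0.21525146 rad
x = r_b·(cos φ + φ·sin φ) = 12.090870·(0.97692272 + 0.21525146·0.21359309) = 12.367738
y = r_b·(sin φ − φ·cos φ) = 12.090870·(0.21359309 − 0.21525146·0.97692272) = 0.040009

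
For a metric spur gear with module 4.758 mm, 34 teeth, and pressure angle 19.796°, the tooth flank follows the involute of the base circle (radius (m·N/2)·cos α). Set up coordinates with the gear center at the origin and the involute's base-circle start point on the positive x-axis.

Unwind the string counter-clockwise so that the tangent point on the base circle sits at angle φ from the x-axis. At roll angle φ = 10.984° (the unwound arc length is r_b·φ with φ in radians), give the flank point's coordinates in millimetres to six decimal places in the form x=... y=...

pitch radius r_p = m·N/2 = 4.758·34/2 = 80.886000
base radius r_b = r_p·cos α = 80.886000·cos 19.796° = 76.105995
roll angle φ = 10.984° = 0.19170697 rad
x = r_b·(cos φ + φ·sin φ) = 76.105995·(0.98168043 + 0.19170697·0.19053487) = 77.491678
y = r_b·(sin φ − φ·cos φ) = 76.105995·(0.19053487 − 0.19170697·0.98168043) = 0.178080

x=77.491678 y=0.178080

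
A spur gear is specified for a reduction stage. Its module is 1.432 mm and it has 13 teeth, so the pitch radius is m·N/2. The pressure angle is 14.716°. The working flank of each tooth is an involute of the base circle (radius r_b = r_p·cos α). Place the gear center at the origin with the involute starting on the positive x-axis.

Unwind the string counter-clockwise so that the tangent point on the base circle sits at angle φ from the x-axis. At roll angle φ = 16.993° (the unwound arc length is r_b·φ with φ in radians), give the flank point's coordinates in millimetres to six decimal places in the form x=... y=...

pitch radius r_p = m·N/2 = 1.432·13/2 = 9.308000
base radius r_b = r_p·cos α = 9.308000·cos 14.716° = 9.002668
roll angle φ = 16.993° = 0.29658380 rad
x = r_b·(cos φ + φ·sin φ) = 9.002668·(0.95634047 + 0.29658380·0.29225487) = 9.389950
y = r_b·(sin φ − φ·cos φ) = 9.002668·(0.29225487 − 0.29658380·0.95634047) = 0.077601

x=9.389950 y=0.077601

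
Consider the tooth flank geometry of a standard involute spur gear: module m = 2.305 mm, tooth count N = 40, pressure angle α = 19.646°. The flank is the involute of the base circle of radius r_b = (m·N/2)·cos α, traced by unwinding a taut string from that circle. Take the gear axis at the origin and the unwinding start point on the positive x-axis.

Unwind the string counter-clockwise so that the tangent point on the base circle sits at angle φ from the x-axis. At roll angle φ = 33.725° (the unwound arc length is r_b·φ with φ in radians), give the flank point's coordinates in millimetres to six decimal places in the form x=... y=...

pitch radius r_p = m·N/2 = 2.305·40/2 = 46.100000
base radius r_b = r_p·cos α = 46.100000·cos 19.646° = 43.416419
roll angle φ = 33.725° = 0.58861229 rad
x = r_b·(cos φ + φ·sin φ) = 43.416419·(0.83171195 + 0.58861229·0.55520738) = 50.298522
y = r_b·(sin φ − φ·cos φ) = 43.416419·(0.55520738 − 0.58861229·0.83171195) = 2.850353

x=50.298522 y=2.850353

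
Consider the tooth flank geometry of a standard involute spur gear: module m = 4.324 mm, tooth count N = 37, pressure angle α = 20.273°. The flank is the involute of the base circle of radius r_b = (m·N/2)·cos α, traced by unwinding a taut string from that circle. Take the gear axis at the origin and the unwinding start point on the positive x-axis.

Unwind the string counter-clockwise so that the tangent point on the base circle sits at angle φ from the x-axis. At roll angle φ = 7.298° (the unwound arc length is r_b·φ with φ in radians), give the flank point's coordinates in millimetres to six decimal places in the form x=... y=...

x=75.644810 y=0.051606

pitch radius r_p = m·N/2 = 4.324·37/2 = 79.994000
base radius r_b = r_p·cos α = 79.994000·cos 20.273° = 75.038557
roll angle φ = 7.298° = 0.12737413 rad
x = r_b·(cos φ + φ·sin φ) = 75.038557·(0.99189888 + 0.12737413·0.12702998) = 75.644810
y = r_b·(sin φ − φ·cos φ) = 75.038557·(0.12702998 − 0.12737413·0.99189888) = 0.051606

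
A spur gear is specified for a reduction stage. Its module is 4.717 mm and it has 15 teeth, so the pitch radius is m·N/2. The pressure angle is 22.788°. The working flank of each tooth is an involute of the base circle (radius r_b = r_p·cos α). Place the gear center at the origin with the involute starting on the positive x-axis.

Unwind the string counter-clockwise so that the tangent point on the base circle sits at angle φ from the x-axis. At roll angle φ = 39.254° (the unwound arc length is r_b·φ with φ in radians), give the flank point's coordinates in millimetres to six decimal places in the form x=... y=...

pitch radius r_p = m·N/2 = 4.717·15/2 = 35.377500
base radius r_b = r_p·cos α = 35.377500·cos 22.788° = 32.616084
roll angle φ = 39.254° = 0.68511154 rad
x = r_b·(cos φ + φ·sin φ) = 32.616084·(0.77434847 + 0.68511154·0.63275939) = 39.395638
y = r_b·(sin φ − φ·cos φ) = 32.616084·(0.63275939 − 0.68511154·0.77434847) = 3.334809

x=39.395638 y=3.334809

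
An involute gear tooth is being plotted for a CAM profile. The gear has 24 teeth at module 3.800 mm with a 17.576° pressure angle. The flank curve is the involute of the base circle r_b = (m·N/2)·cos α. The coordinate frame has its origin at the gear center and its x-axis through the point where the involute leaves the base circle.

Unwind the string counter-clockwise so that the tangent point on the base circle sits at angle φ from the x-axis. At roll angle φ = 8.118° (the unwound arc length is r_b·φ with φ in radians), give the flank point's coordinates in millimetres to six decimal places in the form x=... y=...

x=43.905419 y=0.041133

pitch radius r_p = m·N/2 = 3.800·24/2 = 45.600000
base radius r_b = r_p·cos α = 45.600000·cos 17.576° = 43.471266
roll angle φ = 8.118° = 0.14168583 rad
x = r_b·(cos φ + φ·sin φ) = 43.471266·(0.98997934 + 0.14168583·0.14121225) = 43.905419
y = r_b·(sin φ − φ·cos φ) = 43.471266·(0.14121225 − 0.14168583·0.98997934) = 0.041133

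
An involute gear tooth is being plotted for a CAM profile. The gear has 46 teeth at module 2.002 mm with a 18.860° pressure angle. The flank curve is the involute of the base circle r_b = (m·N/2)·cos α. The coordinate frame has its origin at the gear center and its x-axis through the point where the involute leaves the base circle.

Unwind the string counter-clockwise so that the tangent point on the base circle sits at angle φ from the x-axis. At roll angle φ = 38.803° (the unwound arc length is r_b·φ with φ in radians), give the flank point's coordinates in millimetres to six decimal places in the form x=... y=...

pitch radius r_p = m·N/2 = 2.002·46/2 = 46.046000
base radius r_b = r_p·cos α = 46.046000·cos 18.860° = 43.573849
roll angle φ = 38.803° = 0.67724011 rad
x = r_b·(cos φ + φ·sin φ) = 43.573849·(0.77930515 + 0.67724011·0.62664462) = 52.449581
y = r_b·(sin φ − φ·cos φ) = 43.573849·(0.62664462 − 0.67724011·0.77930515) = 4.308055

x=52.449581 y=4.308055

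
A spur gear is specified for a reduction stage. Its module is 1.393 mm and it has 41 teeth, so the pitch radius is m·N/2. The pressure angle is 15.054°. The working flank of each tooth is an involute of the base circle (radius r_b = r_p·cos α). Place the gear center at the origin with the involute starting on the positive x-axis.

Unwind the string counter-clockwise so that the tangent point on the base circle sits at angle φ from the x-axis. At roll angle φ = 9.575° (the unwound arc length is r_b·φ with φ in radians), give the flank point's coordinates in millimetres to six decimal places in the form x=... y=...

x=27.958870 y=0.042781

pitch radius r_p = m·N/2 = 1.393·41/2 = 28.556500
base radius r_b = r_p·cos α = 28.556500·cos 15.054° = 27.576483
roll angle φ = 9.575° = 0.16711528 rad
x = r_b·(cos φ + φ·sin φ) = 27.576483·(0.98606871 + 0.16711528·0.16633851) = 27.958870
y = r_b·(sin φ − φ·cos φ) = 27.576483·(0.16633851 − 0.16711528·0.98606871) = 0.042781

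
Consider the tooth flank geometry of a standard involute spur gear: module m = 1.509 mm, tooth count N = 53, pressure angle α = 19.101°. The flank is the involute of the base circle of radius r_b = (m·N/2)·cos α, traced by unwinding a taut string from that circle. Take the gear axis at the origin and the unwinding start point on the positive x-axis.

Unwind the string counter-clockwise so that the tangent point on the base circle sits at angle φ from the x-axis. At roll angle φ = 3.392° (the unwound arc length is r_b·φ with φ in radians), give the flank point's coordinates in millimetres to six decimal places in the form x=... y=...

x=37.853021 y=0.002613

pitch radius r_p = m·N/2 = 1.509·53/2 = 39.988500
base radius r_b = r_p·cos α = 39.988500·cos 19.101° = 37.786861
roll angle φ = 3.392° = 0.05920157 rad
x = r_b·(cos φ + φ·sin φ) = 37.786861·(0.99824810 + 0.05920157·0.05916699) = 37.853021
y = r_b·(sin φ − φ·cos φ) = 37.786861·(0.05916699 − 0.05920157·0.99824810) = 0.002613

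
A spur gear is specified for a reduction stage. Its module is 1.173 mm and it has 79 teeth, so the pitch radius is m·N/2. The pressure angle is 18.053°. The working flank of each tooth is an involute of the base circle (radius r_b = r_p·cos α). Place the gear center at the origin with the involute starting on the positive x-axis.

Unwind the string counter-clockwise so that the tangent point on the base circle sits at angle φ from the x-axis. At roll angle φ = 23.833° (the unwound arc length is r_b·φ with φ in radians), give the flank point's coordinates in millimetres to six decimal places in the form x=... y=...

x=47.700358 y=1.038687

pitch radius r_p = m·N/2 = 1.173·79/2 = 46.333500
base radius r_b = r_p·cos α = 46.333500·cos 18.053° = 44.052514
roll angle φ = 23.833° = 0.41596432 rad
x = r_b·(cos φ + φ·sin φ) = 44.052514·(0.91472709 + 0.41596432·0.40407221) = 47.700358
y = r_b·(sin φ − φ·cos φ) = 44.052514·(0.40407221 − 0.41596432·0.91472709) = 1.038687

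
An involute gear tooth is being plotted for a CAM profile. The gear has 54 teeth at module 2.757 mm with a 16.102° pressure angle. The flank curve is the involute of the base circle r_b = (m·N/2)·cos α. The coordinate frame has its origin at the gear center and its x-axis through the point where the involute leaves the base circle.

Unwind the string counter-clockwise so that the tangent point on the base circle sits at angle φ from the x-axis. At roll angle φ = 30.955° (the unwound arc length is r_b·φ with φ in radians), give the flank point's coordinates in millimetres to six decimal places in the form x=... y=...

pitch radius r_p = m·N/2 = 2.757·54/2 = 74.439000
base radius r_b = r_p·cos α = 74.439000·cos 16.102° = 71.518719
roll angle φ = 30.955° = 0.54026667 rad
x = r_b·(cos φ + φ·sin φ) = 71.518719·(0.85757155 + 0.54026667·0.51436470) = 81.207049
y = r_b·(sin φ − φ·cos φ) = 71.518719·(0.51436470 − 0.54026667·0.85757155) = 3.650843

x=81.207049 y=3.650843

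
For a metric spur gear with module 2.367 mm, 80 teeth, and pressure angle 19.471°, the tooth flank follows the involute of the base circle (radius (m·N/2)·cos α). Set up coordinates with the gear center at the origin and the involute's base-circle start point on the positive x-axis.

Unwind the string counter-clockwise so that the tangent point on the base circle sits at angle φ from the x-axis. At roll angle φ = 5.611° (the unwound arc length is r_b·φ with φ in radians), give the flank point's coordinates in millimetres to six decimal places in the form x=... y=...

x=89.692299 y=0.027919

pitch radius r_p = m·N/2 = 2.367·80/2 = 94.680000
base radius r_b = r_p·cos α = 94.680000·cos 19.471° = 89.265282
roll angle φ = 5.611° = 0.09793042 rad
x = r_b·(cos φ + φ·sin φ) = 89.265282·(0.99520865 + 0.09793042·0.09777397) = 89.692299
y = r_b·(sin φ − φ·cos φ) = 89.265282·(0.09777397 − 0.09793042·0.99520865) = 0.027919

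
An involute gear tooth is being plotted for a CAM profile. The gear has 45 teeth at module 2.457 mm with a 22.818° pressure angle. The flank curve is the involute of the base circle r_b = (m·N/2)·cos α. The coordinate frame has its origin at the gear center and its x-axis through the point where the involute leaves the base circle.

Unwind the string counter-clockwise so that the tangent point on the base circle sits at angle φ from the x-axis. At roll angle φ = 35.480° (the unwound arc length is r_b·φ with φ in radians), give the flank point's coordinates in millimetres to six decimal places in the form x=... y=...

pitch radius r_p = m·N/2 = 2.457·45/2 = 55.282500
base radius r_b = r_p·cos α = 55.282500·cos 22.818° = 50.956167
roll angle φ = 35.480° = 0.61924282 rad
x = r_b·(cos φ + φ·sin φ) = 50.956167·(0.81431817 + 0.61924282·0.58041874) = 59.809205
y = r_b·(sin φ − φ·cos φ) = 50.956167·(0.58041874 − 0.61924282·0.81431817) = 3.880723

x=59.809205 y=3.880723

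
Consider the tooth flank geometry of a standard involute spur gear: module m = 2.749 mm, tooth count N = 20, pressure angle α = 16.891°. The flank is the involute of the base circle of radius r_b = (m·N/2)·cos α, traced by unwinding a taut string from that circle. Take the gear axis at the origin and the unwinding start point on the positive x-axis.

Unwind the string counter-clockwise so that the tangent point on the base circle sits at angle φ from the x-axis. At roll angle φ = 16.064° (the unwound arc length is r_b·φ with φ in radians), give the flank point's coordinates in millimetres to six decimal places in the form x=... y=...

x=27.317676 y=0.191724

pitch radius r_p = m·N/2 = 2.749·20/2 = 27.490000
base radius r_b = r_p·cos α = 27.490000·cos 16.891° = 26.304060
roll angle φ = 16.064° = 0.28036969 rad
x = r_b·(cos φ + φ·sin φ) = 26.304060·(0.96095321 + 0.28036969·0.27671092) = 27.317676
y = r_b·(sin φ − φ·cos φ) = 26.304060·(0.27671092 − 0.28036969·0.96095321) = 0.191724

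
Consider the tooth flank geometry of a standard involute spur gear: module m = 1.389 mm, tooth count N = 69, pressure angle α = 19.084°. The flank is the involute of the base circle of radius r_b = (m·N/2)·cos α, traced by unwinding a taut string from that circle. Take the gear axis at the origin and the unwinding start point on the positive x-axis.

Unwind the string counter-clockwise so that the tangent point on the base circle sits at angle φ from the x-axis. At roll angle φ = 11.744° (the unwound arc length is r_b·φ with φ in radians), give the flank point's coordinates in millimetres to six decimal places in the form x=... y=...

x=46.228157 y=0.129451

pitch radius r_p = m·N/2 = 1.389·69/2 = 47.920500
base radius r_b = r_p·cos α = 47.920500·cos 19.084° = 45.286801
roll angle φ = 11.744° = 0.20497147 rad
x = r_b·(cos φ + φ·sin φ) = 45.286801·(0.97906679 + 0.20497147·0.20353922) = 46.228157
y = r_b·(sin φ − φ·cos φ) = 45.286801·(0.20353922 − 0.20497147·0.97906679) = 0.129451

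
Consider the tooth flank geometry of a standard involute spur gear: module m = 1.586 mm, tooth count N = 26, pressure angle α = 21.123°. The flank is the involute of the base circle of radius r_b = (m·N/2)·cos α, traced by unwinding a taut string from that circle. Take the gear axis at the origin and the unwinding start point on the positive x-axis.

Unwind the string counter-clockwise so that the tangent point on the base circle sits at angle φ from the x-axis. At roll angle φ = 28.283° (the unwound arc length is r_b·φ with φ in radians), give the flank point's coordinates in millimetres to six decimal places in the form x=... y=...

x=21.435061 y=0.752501

pitch radius r_p = m·N/2 = 1.586·26/2 = 20.618000
base radius r_b = r_p·cos α = 20.618000·cos 21.123° = 19.232655
roll angle φ = 28.283° = 0.49363147 rad
x = r_b·(cos φ + φ·sin φ) = 19.232655·(0.88061798 + 0.49363147·0.47382695) = 21.435061
y = r_b·(sin φ − φ·cos φ) = 19.232655·(0.47382695 − 0.49363147·0.88061798) = 0.752501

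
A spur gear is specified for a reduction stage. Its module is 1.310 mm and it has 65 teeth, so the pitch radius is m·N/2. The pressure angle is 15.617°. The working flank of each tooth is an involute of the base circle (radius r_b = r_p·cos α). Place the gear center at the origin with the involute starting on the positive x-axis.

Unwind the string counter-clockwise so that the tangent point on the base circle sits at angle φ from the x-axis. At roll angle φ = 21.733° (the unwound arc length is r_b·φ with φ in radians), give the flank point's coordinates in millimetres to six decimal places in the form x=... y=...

pitch radius r_p = m·N/2 = 1.310·65/2 = 42.575000
base radius r_b = r_p·cos α = 42.575000·cos 15.617° = 41.003247
roll angle φ = 21.733° = 0.37931241 rad
x = r_b·(cos φ + φ·sin φ) = 41.003247·(0.92891946 + 0.37931241·0.37028184) = 43.847723
y = r_b·(sin φ − φ·cos φ) = 41.003247·(0.37028184 − 0.37931241·0.92891946) = 0.735236

x=43.847723 y=0.735236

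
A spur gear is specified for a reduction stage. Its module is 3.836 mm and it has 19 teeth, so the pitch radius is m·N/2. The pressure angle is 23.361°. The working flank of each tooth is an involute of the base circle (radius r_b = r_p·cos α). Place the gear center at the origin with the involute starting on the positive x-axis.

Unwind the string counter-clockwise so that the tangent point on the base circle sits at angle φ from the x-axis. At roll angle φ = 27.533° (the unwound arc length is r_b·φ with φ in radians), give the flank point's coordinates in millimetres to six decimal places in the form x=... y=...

x=37.097187 y=1.209111

pitch radius r_p = m·N/2 = 3.836·19/2 = 36.442000
base radius r_b = r_p·cos α = 36.442000·cos 23.361° = 33.454658
roll angle φ = 27.533° = 0.48054150 rad
x = r_b·(cos φ + φ·sin φ) = 33.454658·(0.88674474 + 0.48054150·0.46225942) = 37.097187
y = r_b·(sin φ − φ·cos φ) = 33.454658·(0.46225942 − 0.48054150·0.88674474) = 1.209111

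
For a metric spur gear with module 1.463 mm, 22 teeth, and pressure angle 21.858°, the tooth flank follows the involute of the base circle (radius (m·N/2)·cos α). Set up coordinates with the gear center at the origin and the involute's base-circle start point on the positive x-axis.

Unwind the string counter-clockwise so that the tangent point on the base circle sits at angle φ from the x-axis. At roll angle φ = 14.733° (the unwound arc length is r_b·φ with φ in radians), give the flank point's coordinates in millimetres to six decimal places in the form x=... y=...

pitch radius r_p = m·N/2 = 1.463·22/2 = 16.093000
base radius r_b = r_p·cos α = 16.093000·cos 21.858° = 14.936065
roll angle φ = 14.733° = 0.25713936 rad
x = r_b·(cos φ + φ·sin φ) = 14.936065·(0.96712144 + 0.25713936·0.25431501) = 15.421724
y = r_b·(sin φ − φ·cos φ) = 14.936065·(0.25431501 − 0.25713936·0.96712144) = 0.084090

x=15.421724 y=0.084090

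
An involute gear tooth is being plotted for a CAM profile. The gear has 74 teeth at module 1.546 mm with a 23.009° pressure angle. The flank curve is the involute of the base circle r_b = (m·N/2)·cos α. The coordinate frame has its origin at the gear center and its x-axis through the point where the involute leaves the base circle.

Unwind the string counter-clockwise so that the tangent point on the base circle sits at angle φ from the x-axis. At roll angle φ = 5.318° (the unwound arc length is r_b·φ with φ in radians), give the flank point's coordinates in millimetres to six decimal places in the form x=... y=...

pitch radius r_p = m·N/2 = 1.546·74/2 = 57.202000
base radius r_b = r_p·cos α = 57.202000·cos 23.009° = 52.651207
roll angle φ = 5.318° = 0.09281661 rad
x = r_b·(cos φ + φ·sin φ) = 52.651207·(0.99569563 + 0.09281661·0.09268340) = 52.877512
y = r_b·(sin φ − φ·cos φ) = 52.651207·(0.09268340 − 0.09281661·0.99569563) = 0.014021

x=52.877512 y=0.014021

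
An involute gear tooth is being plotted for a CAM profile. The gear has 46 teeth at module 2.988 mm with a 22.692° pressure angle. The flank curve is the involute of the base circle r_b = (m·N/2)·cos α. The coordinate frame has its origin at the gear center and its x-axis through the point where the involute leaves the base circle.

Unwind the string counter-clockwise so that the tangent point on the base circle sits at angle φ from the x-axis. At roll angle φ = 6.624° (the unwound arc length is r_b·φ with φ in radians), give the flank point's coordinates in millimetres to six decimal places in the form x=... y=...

pitch radius r_p = m·N/2 = 2.988·46/2 = 68.724000
base radius r_b = r_p·cos α = 68.724000·cos 22.692° = 63.404210
roll angle φ = 6.624° = 0.11561061 rad
x = r_b·(cos φ + φ·sin φ) = 63.404210·(0.99332453 + 0.11561061·0.11535324) = 63.826520
y = r_b·(sin φ − φ·cos φ) = 63.404210·(0.11535324 − 0.11561061·0.99332453) = 0.032614

x=63.826520 y=0.032614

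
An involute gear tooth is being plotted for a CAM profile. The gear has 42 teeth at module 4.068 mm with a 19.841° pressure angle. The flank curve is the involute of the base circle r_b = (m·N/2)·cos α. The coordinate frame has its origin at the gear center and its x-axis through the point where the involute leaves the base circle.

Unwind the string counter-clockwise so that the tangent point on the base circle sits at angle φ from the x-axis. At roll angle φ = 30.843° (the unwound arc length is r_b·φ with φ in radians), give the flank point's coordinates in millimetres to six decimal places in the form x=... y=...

pitch radius r_p = m·N/2 = 4.068·42/2 = 85.428000
base radius r_b = r_p·cos α = 85.428000·cos 19.841° = 80.356834
roll angle φ = 30.843° = 0.53831190 rad
x = r_b·(cos φ + φ·sin φ) = 80.356834·(0.85857537 + 0.53831190·0.51268736) = 91.169737
y = r_b·(sin φ − φ·cos φ) = 80.356834·(0.51268736 − 0.53831190·0.85857537) = 4.058504

x=91.169737 y=4.058504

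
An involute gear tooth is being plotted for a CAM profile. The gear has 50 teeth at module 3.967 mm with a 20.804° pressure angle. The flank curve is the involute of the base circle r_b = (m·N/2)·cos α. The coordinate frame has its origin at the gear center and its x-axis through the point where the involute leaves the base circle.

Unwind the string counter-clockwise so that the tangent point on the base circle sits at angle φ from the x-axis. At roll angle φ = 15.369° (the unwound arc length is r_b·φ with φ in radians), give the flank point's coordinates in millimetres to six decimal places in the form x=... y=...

x=95.984439 y=0.592163

pitch radius r_p = m·N/2 = 3.967·50/2 = 99.175000
base radius r_b = r_p·cos α = 99.175000·cos 20.804° = 92.708878
roll angle φ = 15.369° = 0.26823965 rad
x = r_b·(cos φ + φ·sin φ) = 92.708878·(0.96423894 + 0.26823965·0.26503445) = 95.984439
y = r_b·(sin φ − φ·cos φ) = 92.708878·(0.26503445 − 0.26823965·0.96423894) = 0.592163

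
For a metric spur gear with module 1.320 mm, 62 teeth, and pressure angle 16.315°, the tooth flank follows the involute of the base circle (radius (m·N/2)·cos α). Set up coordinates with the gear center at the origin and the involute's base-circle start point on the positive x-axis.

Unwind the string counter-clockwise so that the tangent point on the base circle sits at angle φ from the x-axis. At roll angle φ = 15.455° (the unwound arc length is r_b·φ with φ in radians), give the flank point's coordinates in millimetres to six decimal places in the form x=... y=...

x=40.675065 y=0.255059

pitch radius r_p = m·N/2 = 1.320·62/2 = 40.920000
base radius r_b = r_p·cos α = 40.920000·cos 16.315° = 39.272224
roll angle φ = 15.455° = 0.26974064 rad
x = r_b·(cos φ + φ·sin φ) = 39.272224·(0.96384004 + 0.26974064·0.26648146) = 40.675065
y = r_b·(sin φ − φ·cos φ) = 39.272224·(0.26648146 − 0.26974064·0.96384004) = 0.255059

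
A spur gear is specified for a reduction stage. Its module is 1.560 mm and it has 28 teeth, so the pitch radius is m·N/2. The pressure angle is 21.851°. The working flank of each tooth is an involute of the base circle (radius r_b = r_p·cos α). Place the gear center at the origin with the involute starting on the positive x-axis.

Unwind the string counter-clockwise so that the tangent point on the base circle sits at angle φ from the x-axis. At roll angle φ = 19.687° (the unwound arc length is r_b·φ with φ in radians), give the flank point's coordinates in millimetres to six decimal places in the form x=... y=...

pitch radius r_p = m·N/2 = 1.560·28/2 = 21.840000
base radius r_b = r_p·cos α = 21.840000·cos 21.851° = 20.270903
roll angle φ = 19.687° = 0.34360297 rad
x = r_b·(cos φ + φ·sin φ) = 20.270903·(0.94154701 + 0.34360297·0.33688164) = 21.432437
y = r_b·(sin φ − φ·cos φ) = 20.270903·(0.33688164 − 0.34360297·0.94154701) = 0.270886

x=21.432437 y=0.270886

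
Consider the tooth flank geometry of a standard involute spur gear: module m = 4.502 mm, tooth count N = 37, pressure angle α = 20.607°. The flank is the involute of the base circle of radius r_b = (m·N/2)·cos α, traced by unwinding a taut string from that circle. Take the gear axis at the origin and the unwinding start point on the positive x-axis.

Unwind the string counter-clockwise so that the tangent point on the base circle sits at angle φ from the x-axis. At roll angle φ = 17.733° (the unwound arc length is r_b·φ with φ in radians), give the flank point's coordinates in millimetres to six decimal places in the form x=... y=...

pitch radius r_p = m·N/2 = 4.502·37/2 = 83.287000
base radius r_b = r_p·cos α = 83.287000·cos 20.607° = 77.958010
roll angle φ = 17.733° = 0.30949924 rad
x = r_b·(cos φ + φ·sin φ) = 77.958010·(0.95248621 + 0.30949924·0.30458170) = 81.602860
y = r_b·(sin φ − φ·cos φ) = 77.958010·(0.30458170 − 0.30949924·0.95248621) = 0.763049

x=81.602860 y=0.763049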